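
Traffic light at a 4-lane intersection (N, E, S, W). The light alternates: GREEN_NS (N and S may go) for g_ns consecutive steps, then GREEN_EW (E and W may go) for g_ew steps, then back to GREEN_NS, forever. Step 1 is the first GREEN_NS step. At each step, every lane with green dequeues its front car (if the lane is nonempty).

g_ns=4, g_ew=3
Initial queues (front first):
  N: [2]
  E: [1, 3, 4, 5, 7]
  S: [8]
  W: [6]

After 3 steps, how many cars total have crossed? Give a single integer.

Step 1 [NS]: N:car2-GO,E:wait,S:car8-GO,W:wait | queues: N=0 E=5 S=0 W=1
Step 2 [NS]: N:empty,E:wait,S:empty,W:wait | queues: N=0 E=5 S=0 W=1
Step 3 [NS]: N:empty,E:wait,S:empty,W:wait | queues: N=0 E=5 S=0 W=1
Cars crossed by step 3: 2

Answer: 2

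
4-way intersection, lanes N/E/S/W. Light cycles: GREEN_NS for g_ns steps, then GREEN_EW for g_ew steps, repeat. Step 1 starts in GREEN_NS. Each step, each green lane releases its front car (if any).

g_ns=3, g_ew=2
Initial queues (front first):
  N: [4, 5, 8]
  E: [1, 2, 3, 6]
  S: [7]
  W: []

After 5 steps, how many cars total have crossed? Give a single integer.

Answer: 6

Derivation:
Step 1 [NS]: N:car4-GO,E:wait,S:car7-GO,W:wait | queues: N=2 E=4 S=0 W=0
Step 2 [NS]: N:car5-GO,E:wait,S:empty,W:wait | queues: N=1 E=4 S=0 W=0
Step 3 [NS]: N:car8-GO,E:wait,S:empty,W:wait | queues: N=0 E=4 S=0 W=0
Step 4 [EW]: N:wait,E:car1-GO,S:wait,W:empty | queues: N=0 E=3 S=0 W=0
Step 5 [EW]: N:wait,E:car2-GO,S:wait,W:empty | queues: N=0 E=2 S=0 W=0
Cars crossed by step 5: 6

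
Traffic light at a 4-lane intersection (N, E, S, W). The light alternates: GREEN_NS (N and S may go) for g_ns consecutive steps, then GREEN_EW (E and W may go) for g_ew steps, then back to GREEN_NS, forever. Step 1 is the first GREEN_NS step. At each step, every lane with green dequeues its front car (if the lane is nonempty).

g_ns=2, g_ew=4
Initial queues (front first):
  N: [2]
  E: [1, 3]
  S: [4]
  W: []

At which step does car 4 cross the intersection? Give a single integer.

Step 1 [NS]: N:car2-GO,E:wait,S:car4-GO,W:wait | queues: N=0 E=2 S=0 W=0
Step 2 [NS]: N:empty,E:wait,S:empty,W:wait | queues: N=0 E=2 S=0 W=0
Step 3 [EW]: N:wait,E:car1-GO,S:wait,W:empty | queues: N=0 E=1 S=0 W=0
Step 4 [EW]: N:wait,E:car3-GO,S:wait,W:empty | queues: N=0 E=0 S=0 W=0
Car 4 crosses at step 1

1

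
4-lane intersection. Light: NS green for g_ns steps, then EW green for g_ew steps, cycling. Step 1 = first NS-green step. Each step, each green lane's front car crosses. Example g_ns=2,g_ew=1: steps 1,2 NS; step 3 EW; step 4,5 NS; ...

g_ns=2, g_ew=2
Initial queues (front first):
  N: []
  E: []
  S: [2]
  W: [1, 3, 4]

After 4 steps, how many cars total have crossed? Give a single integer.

Step 1 [NS]: N:empty,E:wait,S:car2-GO,W:wait | queues: N=0 E=0 S=0 W=3
Step 2 [NS]: N:empty,E:wait,S:empty,W:wait | queues: N=0 E=0 S=0 W=3
Step 3 [EW]: N:wait,E:empty,S:wait,W:car1-GO | queues: N=0 E=0 S=0 W=2
Step 4 [EW]: N:wait,E:empty,S:wait,W:car3-GO | queues: N=0 E=0 S=0 W=1
Cars crossed by step 4: 3

Answer: 3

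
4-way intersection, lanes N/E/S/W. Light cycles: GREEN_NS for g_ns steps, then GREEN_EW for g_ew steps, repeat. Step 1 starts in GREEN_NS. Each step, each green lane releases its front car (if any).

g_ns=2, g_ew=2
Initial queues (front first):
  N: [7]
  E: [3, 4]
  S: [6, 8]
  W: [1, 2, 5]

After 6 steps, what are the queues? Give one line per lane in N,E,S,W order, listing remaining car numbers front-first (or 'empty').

Step 1 [NS]: N:car7-GO,E:wait,S:car6-GO,W:wait | queues: N=0 E=2 S=1 W=3
Step 2 [NS]: N:empty,E:wait,S:car8-GO,W:wait | queues: N=0 E=2 S=0 W=3
Step 3 [EW]: N:wait,E:car3-GO,S:wait,W:car1-GO | queues: N=0 E=1 S=0 W=2
Step 4 [EW]: N:wait,E:car4-GO,S:wait,W:car2-GO | queues: N=0 E=0 S=0 W=1
Step 5 [NS]: N:empty,E:wait,S:empty,W:wait | queues: N=0 E=0 S=0 W=1
Step 6 [NS]: N:empty,E:wait,S:empty,W:wait | queues: N=0 E=0 S=0 W=1

N: empty
E: empty
S: empty
W: 5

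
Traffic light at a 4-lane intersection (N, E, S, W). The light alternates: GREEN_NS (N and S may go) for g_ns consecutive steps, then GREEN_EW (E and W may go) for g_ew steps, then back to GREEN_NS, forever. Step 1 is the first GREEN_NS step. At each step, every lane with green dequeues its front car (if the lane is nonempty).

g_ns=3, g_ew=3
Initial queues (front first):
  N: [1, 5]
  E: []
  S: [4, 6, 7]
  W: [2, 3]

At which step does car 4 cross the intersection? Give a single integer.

Step 1 [NS]: N:car1-GO,E:wait,S:car4-GO,W:wait | queues: N=1 E=0 S=2 W=2
Step 2 [NS]: N:car5-GO,E:wait,S:car6-GO,W:wait | queues: N=0 E=0 S=1 W=2
Step 3 [NS]: N:empty,E:wait,S:car7-GO,W:wait | queues: N=0 E=0 S=0 W=2
Step 4 [EW]: N:wait,E:empty,S:wait,W:car2-GO | queues: N=0 E=0 S=0 W=1
Step 5 [EW]: N:wait,E:empty,S:wait,W:car3-GO | queues: N=0 E=0 S=0 W=0
Car 4 crosses at step 1

1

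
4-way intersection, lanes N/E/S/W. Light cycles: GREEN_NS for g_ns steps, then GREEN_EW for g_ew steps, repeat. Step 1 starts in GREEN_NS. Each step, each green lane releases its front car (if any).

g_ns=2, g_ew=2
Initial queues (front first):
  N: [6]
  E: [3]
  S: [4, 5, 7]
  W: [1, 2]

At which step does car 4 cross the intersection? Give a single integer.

Step 1 [NS]: N:car6-GO,E:wait,S:car4-GO,W:wait | queues: N=0 E=1 S=2 W=2
Step 2 [NS]: N:empty,E:wait,S:car5-GO,W:wait | queues: N=0 E=1 S=1 W=2
Step 3 [EW]: N:wait,E:car3-GO,S:wait,W:car1-GO | queues: N=0 E=0 S=1 W=1
Step 4 [EW]: N:wait,E:empty,S:wait,W:car2-GO | queues: N=0 E=0 S=1 W=0
Step 5 [NS]: N:empty,E:wait,S:car7-GO,W:wait | queues: N=0 E=0 S=0 W=0
Car 4 crosses at step 1

1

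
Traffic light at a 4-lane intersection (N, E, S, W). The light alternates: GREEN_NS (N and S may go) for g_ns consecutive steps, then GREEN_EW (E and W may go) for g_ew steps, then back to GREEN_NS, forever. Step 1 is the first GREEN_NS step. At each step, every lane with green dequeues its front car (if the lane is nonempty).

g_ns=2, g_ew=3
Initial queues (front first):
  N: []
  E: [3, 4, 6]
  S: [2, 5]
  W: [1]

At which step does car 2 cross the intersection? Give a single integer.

Step 1 [NS]: N:empty,E:wait,S:car2-GO,W:wait | queues: N=0 E=3 S=1 W=1
Step 2 [NS]: N:empty,E:wait,S:car5-GO,W:wait | queues: N=0 E=3 S=0 W=1
Step 3 [EW]: N:wait,E:car3-GO,S:wait,W:car1-GO | queues: N=0 E=2 S=0 W=0
Step 4 [EW]: N:wait,E:car4-GO,S:wait,W:empty | queues: N=0 E=1 S=0 W=0
Step 5 [EW]: N:wait,E:car6-GO,S:wait,W:empty | queues: N=0 E=0 S=0 W=0
Car 2 crosses at step 1

1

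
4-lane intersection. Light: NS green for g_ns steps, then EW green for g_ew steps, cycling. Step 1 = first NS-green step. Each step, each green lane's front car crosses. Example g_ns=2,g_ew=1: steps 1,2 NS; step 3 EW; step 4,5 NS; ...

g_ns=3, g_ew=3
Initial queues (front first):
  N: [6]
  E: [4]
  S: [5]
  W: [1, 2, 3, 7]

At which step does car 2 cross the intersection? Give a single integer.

Step 1 [NS]: N:car6-GO,E:wait,S:car5-GO,W:wait | queues: N=0 E=1 S=0 W=4
Step 2 [NS]: N:empty,E:wait,S:empty,W:wait | queues: N=0 E=1 S=0 W=4
Step 3 [NS]: N:empty,E:wait,S:empty,W:wait | queues: N=0 E=1 S=0 W=4
Step 4 [EW]: N:wait,E:car4-GO,S:wait,W:car1-GO | queues: N=0 E=0 S=0 W=3
Step 5 [EW]: N:wait,E:empty,S:wait,W:car2-GO | queues: N=0 E=0 S=0 W=2
Step 6 [EW]: N:wait,E:empty,S:wait,W:car3-GO | queues: N=0 E=0 S=0 W=1
Step 7 [NS]: N:empty,E:wait,S:empty,W:wait | queues: N=0 E=0 S=0 W=1
Step 8 [NS]: N:empty,E:wait,S:empty,W:wait | queues: N=0 E=0 S=0 W=1
Step 9 [NS]: N:empty,E:wait,S:empty,W:wait | queues: N=0 E=0 S=0 W=1
Step 10 [EW]: N:wait,E:empty,S:wait,W:car7-GO | queues: N=0 E=0 S=0 W=0
Car 2 crosses at step 5

5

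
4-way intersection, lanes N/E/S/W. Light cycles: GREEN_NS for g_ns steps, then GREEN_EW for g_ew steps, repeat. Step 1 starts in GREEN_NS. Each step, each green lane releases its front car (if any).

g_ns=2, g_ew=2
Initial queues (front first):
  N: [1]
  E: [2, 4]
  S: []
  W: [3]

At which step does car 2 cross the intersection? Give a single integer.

Step 1 [NS]: N:car1-GO,E:wait,S:empty,W:wait | queues: N=0 E=2 S=0 W=1
Step 2 [NS]: N:empty,E:wait,S:empty,W:wait | queues: N=0 E=2 S=0 W=1
Step 3 [EW]: N:wait,E:car2-GO,S:wait,W:car3-GO | queues: N=0 E=1 S=0 W=0
Step 4 [EW]: N:wait,E:car4-GO,S:wait,W:empty | queues: N=0 E=0 S=0 W=0
Car 2 crosses at step 3

3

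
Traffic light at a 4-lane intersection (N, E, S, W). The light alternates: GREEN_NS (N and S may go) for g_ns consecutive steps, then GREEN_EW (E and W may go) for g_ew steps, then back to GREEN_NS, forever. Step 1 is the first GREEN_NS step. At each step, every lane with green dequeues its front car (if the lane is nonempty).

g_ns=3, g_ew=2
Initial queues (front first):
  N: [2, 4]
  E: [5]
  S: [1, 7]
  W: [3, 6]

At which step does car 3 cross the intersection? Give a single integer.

Step 1 [NS]: N:car2-GO,E:wait,S:car1-GO,W:wait | queues: N=1 E=1 S=1 W=2
Step 2 [NS]: N:car4-GO,E:wait,S:car7-GO,W:wait | queues: N=0 E=1 S=0 W=2
Step 3 [NS]: N:empty,E:wait,S:empty,W:wait | queues: N=0 E=1 S=0 W=2
Step 4 [EW]: N:wait,E:car5-GO,S:wait,W:car3-GO | queues: N=0 E=0 S=0 W=1
Step 5 [EW]: N:wait,E:empty,S:wait,W:car6-GO | queues: N=0 E=0 S=0 W=0
Car 3 crosses at step 4

4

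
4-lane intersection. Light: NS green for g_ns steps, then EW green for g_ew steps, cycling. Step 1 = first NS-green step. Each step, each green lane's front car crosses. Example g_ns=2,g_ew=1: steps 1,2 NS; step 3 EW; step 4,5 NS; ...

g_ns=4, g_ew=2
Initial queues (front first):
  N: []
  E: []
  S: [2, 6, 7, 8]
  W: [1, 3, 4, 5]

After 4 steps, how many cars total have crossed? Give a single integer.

Step 1 [NS]: N:empty,E:wait,S:car2-GO,W:wait | queues: N=0 E=0 S=3 W=4
Step 2 [NS]: N:empty,E:wait,S:car6-GO,W:wait | queues: N=0 E=0 S=2 W=4
Step 3 [NS]: N:empty,E:wait,S:car7-GO,W:wait | queues: N=0 E=0 S=1 W=4
Step 4 [NS]: N:empty,E:wait,S:car8-GO,W:wait | queues: N=0 E=0 S=0 W=4
Cars crossed by step 4: 4

Answer: 4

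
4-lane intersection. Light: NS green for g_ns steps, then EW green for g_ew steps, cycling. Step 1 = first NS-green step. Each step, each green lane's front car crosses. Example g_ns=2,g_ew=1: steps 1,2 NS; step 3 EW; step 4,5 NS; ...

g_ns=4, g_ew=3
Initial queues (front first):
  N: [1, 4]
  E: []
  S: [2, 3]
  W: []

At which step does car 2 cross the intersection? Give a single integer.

Step 1 [NS]: N:car1-GO,E:wait,S:car2-GO,W:wait | queues: N=1 E=0 S=1 W=0
Step 2 [NS]: N:car4-GO,E:wait,S:car3-GO,W:wait | queues: N=0 E=0 S=0 W=0
Car 2 crosses at step 1

1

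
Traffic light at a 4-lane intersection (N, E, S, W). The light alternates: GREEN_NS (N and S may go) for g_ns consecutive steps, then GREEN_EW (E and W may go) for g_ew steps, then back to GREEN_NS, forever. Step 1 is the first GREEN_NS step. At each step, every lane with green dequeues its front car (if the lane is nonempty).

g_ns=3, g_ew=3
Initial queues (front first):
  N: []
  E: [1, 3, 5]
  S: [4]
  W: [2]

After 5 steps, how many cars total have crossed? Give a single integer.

Answer: 4

Derivation:
Step 1 [NS]: N:empty,E:wait,S:car4-GO,W:wait | queues: N=0 E=3 S=0 W=1
Step 2 [NS]: N:empty,E:wait,S:empty,W:wait | queues: N=0 E=3 S=0 W=1
Step 3 [NS]: N:empty,E:wait,S:empty,W:wait | queues: N=0 E=3 S=0 W=1
Step 4 [EW]: N:wait,E:car1-GO,S:wait,W:car2-GO | queues: N=0 E=2 S=0 W=0
Step 5 [EW]: N:wait,E:car3-GO,S:wait,W:empty | queues: N=0 E=1 S=0 W=0
Cars crossed by step 5: 4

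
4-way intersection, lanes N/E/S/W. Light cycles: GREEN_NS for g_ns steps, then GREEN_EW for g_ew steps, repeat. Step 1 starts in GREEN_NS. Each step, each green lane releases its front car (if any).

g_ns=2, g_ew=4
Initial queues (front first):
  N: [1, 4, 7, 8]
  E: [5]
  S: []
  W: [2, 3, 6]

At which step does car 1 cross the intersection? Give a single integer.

Step 1 [NS]: N:car1-GO,E:wait,S:empty,W:wait | queues: N=3 E=1 S=0 W=3
Step 2 [NS]: N:car4-GO,E:wait,S:empty,W:wait | queues: N=2 E=1 S=0 W=3
Step 3 [EW]: N:wait,E:car5-GO,S:wait,W:car2-GO | queues: N=2 E=0 S=0 W=2
Step 4 [EW]: N:wait,E:empty,S:wait,W:car3-GO | queues: N=2 E=0 S=0 W=1
Step 5 [EW]: N:wait,E:empty,S:wait,W:car6-GO | queues: N=2 E=0 S=0 W=0
Step 6 [EW]: N:wait,E:empty,S:wait,W:empty | queues: N=2 E=0 S=0 W=0
Step 7 [NS]: N:car7-GO,E:wait,S:empty,W:wait | queues: N=1 E=0 S=0 W=0
Step 8 [NS]: N:car8-GO,E:wait,S:empty,W:wait | queues: N=0 E=0 S=0 W=0
Car 1 crosses at step 1

1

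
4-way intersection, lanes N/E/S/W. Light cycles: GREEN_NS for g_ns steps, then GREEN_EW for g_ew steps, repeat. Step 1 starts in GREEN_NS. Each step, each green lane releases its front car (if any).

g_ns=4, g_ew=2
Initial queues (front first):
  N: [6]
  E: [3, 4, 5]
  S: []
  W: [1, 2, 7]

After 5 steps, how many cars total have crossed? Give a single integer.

Step 1 [NS]: N:car6-GO,E:wait,S:empty,W:wait | queues: N=0 E=3 S=0 W=3
Step 2 [NS]: N:empty,E:wait,S:empty,W:wait | queues: N=0 E=3 S=0 W=3
Step 3 [NS]: N:empty,E:wait,S:empty,W:wait | queues: N=0 E=3 S=0 W=3
Step 4 [NS]: N:empty,E:wait,S:empty,W:wait | queues: N=0 E=3 S=0 W=3
Step 5 [EW]: N:wait,E:car3-GO,S:wait,W:car1-GO | queues: N=0 E=2 S=0 W=2
Cars crossed by step 5: 3

Answer: 3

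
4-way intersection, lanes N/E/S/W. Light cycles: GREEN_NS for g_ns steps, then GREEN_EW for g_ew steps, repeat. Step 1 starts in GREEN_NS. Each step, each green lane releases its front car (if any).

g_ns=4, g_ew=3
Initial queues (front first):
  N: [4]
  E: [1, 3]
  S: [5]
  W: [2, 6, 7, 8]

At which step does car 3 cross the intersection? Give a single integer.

Step 1 [NS]: N:car4-GO,E:wait,S:car5-GO,W:wait | queues: N=0 E=2 S=0 W=4
Step 2 [NS]: N:empty,E:wait,S:empty,W:wait | queues: N=0 E=2 S=0 W=4
Step 3 [NS]: N:empty,E:wait,S:empty,W:wait | queues: N=0 E=2 S=0 W=4
Step 4 [NS]: N:empty,E:wait,S:empty,W:wait | queues: N=0 E=2 S=0 W=4
Step 5 [EW]: N:wait,E:car1-GO,S:wait,W:car2-GO | queues: N=0 E=1 S=0 W=3
Step 6 [EW]: N:wait,E:car3-GO,S:wait,W:car6-GO | queues: N=0 E=0 S=0 W=2
Step 7 [EW]: N:wait,E:empty,S:wait,W:car7-GO | queues: N=0 E=0 S=0 W=1
Step 8 [NS]: N:empty,E:wait,S:empty,W:wait | queues: N=0 E=0 S=0 W=1
Step 9 [NS]: N:empty,E:wait,S:empty,W:wait | queues: N=0 E=0 S=0 W=1
Step 10 [NS]: N:empty,E:wait,S:empty,W:wait | queues: N=0 E=0 S=0 W=1
Step 11 [NS]: N:empty,E:wait,S:empty,W:wait | queues: N=0 E=0 S=0 W=1
Step 12 [EW]: N:wait,E:empty,S:wait,W:car8-GO | queues: N=0 E=0 S=0 W=0
Car 3 crosses at step 6

6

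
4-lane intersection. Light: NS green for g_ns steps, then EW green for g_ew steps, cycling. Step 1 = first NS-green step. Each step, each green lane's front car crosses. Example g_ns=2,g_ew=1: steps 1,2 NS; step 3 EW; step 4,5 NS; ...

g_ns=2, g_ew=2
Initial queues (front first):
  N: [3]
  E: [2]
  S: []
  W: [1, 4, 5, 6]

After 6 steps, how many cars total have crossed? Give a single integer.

Answer: 4

Derivation:
Step 1 [NS]: N:car3-GO,E:wait,S:empty,W:wait | queues: N=0 E=1 S=0 W=4
Step 2 [NS]: N:empty,E:wait,S:empty,W:wait | queues: N=0 E=1 S=0 W=4
Step 3 [EW]: N:wait,E:car2-GO,S:wait,W:car1-GO | queues: N=0 E=0 S=0 W=3
Step 4 [EW]: N:wait,E:empty,S:wait,W:car4-GO | queues: N=0 E=0 S=0 W=2
Step 5 [NS]: N:empty,E:wait,S:empty,W:wait | queues: N=0 E=0 S=0 W=2
Step 6 [NS]: N:empty,E:wait,S:empty,W:wait | queues: N=0 E=0 S=0 W=2
Cars crossed by step 6: 4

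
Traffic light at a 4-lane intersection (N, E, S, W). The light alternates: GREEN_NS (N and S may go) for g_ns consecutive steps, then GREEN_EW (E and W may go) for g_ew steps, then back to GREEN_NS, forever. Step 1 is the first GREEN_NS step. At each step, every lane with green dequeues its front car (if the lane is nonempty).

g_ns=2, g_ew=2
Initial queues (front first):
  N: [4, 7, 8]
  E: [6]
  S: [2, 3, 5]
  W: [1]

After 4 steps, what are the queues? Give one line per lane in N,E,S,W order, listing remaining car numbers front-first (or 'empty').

Step 1 [NS]: N:car4-GO,E:wait,S:car2-GO,W:wait | queues: N=2 E=1 S=2 W=1
Step 2 [NS]: N:car7-GO,E:wait,S:car3-GO,W:wait | queues: N=1 E=1 S=1 W=1
Step 3 [EW]: N:wait,E:car6-GO,S:wait,W:car1-GO | queues: N=1 E=0 S=1 W=0
Step 4 [EW]: N:wait,E:empty,S:wait,W:empty | queues: N=1 E=0 S=1 W=0

N: 8
E: empty
S: 5
W: empty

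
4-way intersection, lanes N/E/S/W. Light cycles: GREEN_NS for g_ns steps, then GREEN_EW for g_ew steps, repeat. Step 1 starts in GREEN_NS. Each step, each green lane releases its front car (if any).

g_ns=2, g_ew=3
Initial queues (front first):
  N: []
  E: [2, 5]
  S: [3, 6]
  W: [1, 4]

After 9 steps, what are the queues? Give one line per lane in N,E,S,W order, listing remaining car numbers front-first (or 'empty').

Step 1 [NS]: N:empty,E:wait,S:car3-GO,W:wait | queues: N=0 E=2 S=1 W=2
Step 2 [NS]: N:empty,E:wait,S:car6-GO,W:wait | queues: N=0 E=2 S=0 W=2
Step 3 [EW]: N:wait,E:car2-GO,S:wait,W:car1-GO | queues: N=0 E=1 S=0 W=1
Step 4 [EW]: N:wait,E:car5-GO,S:wait,W:car4-GO | queues: N=0 E=0 S=0 W=0

N: empty
E: empty
S: empty
W: empty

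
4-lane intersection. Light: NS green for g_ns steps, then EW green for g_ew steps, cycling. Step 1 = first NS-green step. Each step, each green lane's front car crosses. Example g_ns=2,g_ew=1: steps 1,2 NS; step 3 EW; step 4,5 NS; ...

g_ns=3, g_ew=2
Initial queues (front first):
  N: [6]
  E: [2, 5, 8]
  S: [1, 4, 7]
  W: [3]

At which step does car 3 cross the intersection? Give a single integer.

Step 1 [NS]: N:car6-GO,E:wait,S:car1-GO,W:wait | queues: N=0 E=3 S=2 W=1
Step 2 [NS]: N:empty,E:wait,S:car4-GO,W:wait | queues: N=0 E=3 S=1 W=1
Step 3 [NS]: N:empty,E:wait,S:car7-GO,W:wait | queues: N=0 E=3 S=0 W=1
Step 4 [EW]: N:wait,E:car2-GO,S:wait,W:car3-GO | queues: N=0 E=2 S=0 W=0
Step 5 [EW]: N:wait,E:car5-GO,S:wait,W:empty | queues: N=0 E=1 S=0 W=0
Step 6 [NS]: N:empty,E:wait,S:empty,W:wait | queues: N=0 E=1 S=0 W=0
Step 7 [NS]: N:empty,E:wait,S:empty,W:wait | queues: N=0 E=1 S=0 W=0
Step 8 [NS]: N:empty,E:wait,S:empty,W:wait | queues: N=0 E=1 S=0 W=0
Step 9 [EW]: N:wait,E:car8-GO,S:wait,W:empty | queues: N=0 E=0 S=0 W=0
Car 3 crosses at step 4

4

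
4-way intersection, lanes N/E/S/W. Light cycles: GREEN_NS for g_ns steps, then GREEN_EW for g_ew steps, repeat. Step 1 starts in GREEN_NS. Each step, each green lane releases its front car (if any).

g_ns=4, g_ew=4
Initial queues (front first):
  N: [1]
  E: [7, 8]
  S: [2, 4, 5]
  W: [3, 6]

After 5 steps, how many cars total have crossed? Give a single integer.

Step 1 [NS]: N:car1-GO,E:wait,S:car2-GO,W:wait | queues: N=0 E=2 S=2 W=2
Step 2 [NS]: N:empty,E:wait,S:car4-GO,W:wait | queues: N=0 E=2 S=1 W=2
Step 3 [NS]: N:empty,E:wait,S:car5-GO,W:wait | queues: N=0 E=2 S=0 W=2
Step 4 [NS]: N:empty,E:wait,S:empty,W:wait | queues: N=0 E=2 S=0 W=2
Step 5 [EW]: N:wait,E:car7-GO,S:wait,W:car3-GO | queues: N=0 E=1 S=0 W=1
Cars crossed by step 5: 6

Answer: 6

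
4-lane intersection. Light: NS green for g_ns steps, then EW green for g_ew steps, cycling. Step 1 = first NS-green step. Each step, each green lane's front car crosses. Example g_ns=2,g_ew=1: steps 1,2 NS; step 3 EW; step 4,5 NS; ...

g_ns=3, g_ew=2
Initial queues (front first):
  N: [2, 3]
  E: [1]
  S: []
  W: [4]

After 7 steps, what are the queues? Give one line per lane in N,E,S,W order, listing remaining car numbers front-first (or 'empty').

Step 1 [NS]: N:car2-GO,E:wait,S:empty,W:wait | queues: N=1 E=1 S=0 W=1
Step 2 [NS]: N:car3-GO,E:wait,S:empty,W:wait | queues: N=0 E=1 S=0 W=1
Step 3 [NS]: N:empty,E:wait,S:empty,W:wait | queues: N=0 E=1 S=0 W=1
Step 4 [EW]: N:wait,E:car1-GO,S:wait,W:car4-GO | queues: N=0 E=0 S=0 W=0

N: empty
E: empty
S: empty
W: empty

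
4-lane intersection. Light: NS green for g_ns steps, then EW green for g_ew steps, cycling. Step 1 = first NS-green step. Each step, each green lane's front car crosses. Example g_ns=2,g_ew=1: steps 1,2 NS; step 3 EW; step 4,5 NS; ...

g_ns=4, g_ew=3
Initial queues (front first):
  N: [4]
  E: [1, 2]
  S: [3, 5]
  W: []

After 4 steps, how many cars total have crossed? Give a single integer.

Step 1 [NS]: N:car4-GO,E:wait,S:car3-GO,W:wait | queues: N=0 E=2 S=1 W=0
Step 2 [NS]: N:empty,E:wait,S:car5-GO,W:wait | queues: N=0 E=2 S=0 W=0
Step 3 [NS]: N:empty,E:wait,S:empty,W:wait | queues: N=0 E=2 S=0 W=0
Step 4 [NS]: N:empty,E:wait,S:empty,W:wait | queues: N=0 E=2 S=0 W=0
Cars crossed by step 4: 3

Answer: 3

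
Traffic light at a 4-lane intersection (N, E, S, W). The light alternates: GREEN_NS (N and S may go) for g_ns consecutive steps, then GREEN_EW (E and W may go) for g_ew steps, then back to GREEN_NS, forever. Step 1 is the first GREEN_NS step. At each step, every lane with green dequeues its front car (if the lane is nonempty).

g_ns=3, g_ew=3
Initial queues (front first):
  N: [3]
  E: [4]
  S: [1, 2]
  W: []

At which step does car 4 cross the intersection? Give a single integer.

Step 1 [NS]: N:car3-GO,E:wait,S:car1-GO,W:wait | queues: N=0 E=1 S=1 W=0
Step 2 [NS]: N:empty,E:wait,S:car2-GO,W:wait | queues: N=0 E=1 S=0 W=0
Step 3 [NS]: N:empty,E:wait,S:empty,W:wait | queues: N=0 E=1 S=0 W=0
Step 4 [EW]: N:wait,E:car4-GO,S:wait,W:empty | queues: N=0 E=0 S=0 W=0
Car 4 crosses at step 4

4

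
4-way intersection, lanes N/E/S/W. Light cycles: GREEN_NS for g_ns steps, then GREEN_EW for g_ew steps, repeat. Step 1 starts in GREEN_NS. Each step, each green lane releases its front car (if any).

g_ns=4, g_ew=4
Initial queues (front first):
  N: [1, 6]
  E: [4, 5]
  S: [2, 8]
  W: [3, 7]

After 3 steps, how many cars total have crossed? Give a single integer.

Answer: 4

Derivation:
Step 1 [NS]: N:car1-GO,E:wait,S:car2-GO,W:wait | queues: N=1 E=2 S=1 W=2
Step 2 [NS]: N:car6-GO,E:wait,S:car8-GO,W:wait | queues: N=0 E=2 S=0 W=2
Step 3 [NS]: N:empty,E:wait,S:empty,W:wait | queues: N=0 E=2 S=0 W=2
Cars crossed by step 3: 4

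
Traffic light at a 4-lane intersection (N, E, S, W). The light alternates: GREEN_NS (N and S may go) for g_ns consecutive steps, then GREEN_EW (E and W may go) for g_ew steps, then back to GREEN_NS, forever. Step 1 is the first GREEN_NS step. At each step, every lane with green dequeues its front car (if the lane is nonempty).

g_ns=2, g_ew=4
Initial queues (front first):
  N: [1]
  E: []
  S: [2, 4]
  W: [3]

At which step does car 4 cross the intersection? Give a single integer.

Step 1 [NS]: N:car1-GO,E:wait,S:car2-GO,W:wait | queues: N=0 E=0 S=1 W=1
Step 2 [NS]: N:empty,E:wait,S:car4-GO,W:wait | queues: N=0 E=0 S=0 W=1
Step 3 [EW]: N:wait,E:empty,S:wait,W:car3-GO | queues: N=0 E=0 S=0 W=0
Car 4 crosses at step 2

2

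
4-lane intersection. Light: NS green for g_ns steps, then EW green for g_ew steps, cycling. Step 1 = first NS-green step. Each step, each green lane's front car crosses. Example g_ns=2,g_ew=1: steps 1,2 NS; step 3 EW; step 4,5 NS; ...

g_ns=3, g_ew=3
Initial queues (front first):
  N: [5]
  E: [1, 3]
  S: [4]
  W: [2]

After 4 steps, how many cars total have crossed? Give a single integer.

Answer: 4

Derivation:
Step 1 [NS]: N:car5-GO,E:wait,S:car4-GO,W:wait | queues: N=0 E=2 S=0 W=1
Step 2 [NS]: N:empty,E:wait,S:empty,W:wait | queues: N=0 E=2 S=0 W=1
Step 3 [NS]: N:empty,E:wait,S:empty,W:wait | queues: N=0 E=2 S=0 W=1
Step 4 [EW]: N:wait,E:car1-GO,S:wait,W:car2-GO | queues: N=0 E=1 S=0 W=0
Cars crossed by step 4: 4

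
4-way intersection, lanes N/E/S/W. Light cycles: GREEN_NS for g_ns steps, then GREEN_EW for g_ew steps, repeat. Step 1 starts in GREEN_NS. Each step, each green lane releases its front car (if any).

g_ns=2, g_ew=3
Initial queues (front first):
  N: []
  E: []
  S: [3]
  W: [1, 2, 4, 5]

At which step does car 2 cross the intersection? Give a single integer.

Step 1 [NS]: N:empty,E:wait,S:car3-GO,W:wait | queues: N=0 E=0 S=0 W=4
Step 2 [NS]: N:empty,E:wait,S:empty,W:wait | queues: N=0 E=0 S=0 W=4
Step 3 [EW]: N:wait,E:empty,S:wait,W:car1-GO | queues: N=0 E=0 S=0 W=3
Step 4 [EW]: N:wait,E:empty,S:wait,W:car2-GO | queues: N=0 E=0 S=0 W=2
Step 5 [EW]: N:wait,E:empty,S:wait,W:car4-GO | queues: N=0 E=0 S=0 W=1
Step 6 [NS]: N:empty,E:wait,S:empty,W:wait | queues: N=0 E=0 S=0 W=1
Step 7 [NS]: N:empty,E:wait,S:empty,W:wait | queues: N=0 E=0 S=0 W=1
Step 8 [EW]: N:wait,E:empty,S:wait,W:car5-GO | queues: N=0 E=0 S=0 W=0
Car 2 crosses at step 4

4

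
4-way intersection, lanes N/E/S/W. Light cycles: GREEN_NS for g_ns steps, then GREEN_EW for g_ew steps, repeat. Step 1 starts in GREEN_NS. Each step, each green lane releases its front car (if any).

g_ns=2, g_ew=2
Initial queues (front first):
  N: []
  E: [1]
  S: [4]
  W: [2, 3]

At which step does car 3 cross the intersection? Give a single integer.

Step 1 [NS]: N:empty,E:wait,S:car4-GO,W:wait | queues: N=0 E=1 S=0 W=2
Step 2 [NS]: N:empty,E:wait,S:empty,W:wait | queues: N=0 E=1 S=0 W=2
Step 3 [EW]: N:wait,E:car1-GO,S:wait,W:car2-GO | queues: N=0 E=0 S=0 W=1
Step 4 [EW]: N:wait,E:empty,S:wait,W:car3-GO | queues: N=0 E=0 S=0 W=0
Car 3 crosses at step 4

4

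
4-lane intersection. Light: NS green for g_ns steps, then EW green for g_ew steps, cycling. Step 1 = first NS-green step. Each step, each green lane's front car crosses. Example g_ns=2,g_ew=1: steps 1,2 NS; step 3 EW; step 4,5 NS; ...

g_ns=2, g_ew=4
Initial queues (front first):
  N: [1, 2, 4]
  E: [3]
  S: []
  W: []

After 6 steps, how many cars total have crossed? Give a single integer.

Answer: 3

Derivation:
Step 1 [NS]: N:car1-GO,E:wait,S:empty,W:wait | queues: N=2 E=1 S=0 W=0
Step 2 [NS]: N:car2-GO,E:wait,S:empty,W:wait | queues: N=1 E=1 S=0 W=0
Step 3 [EW]: N:wait,E:car3-GO,S:wait,W:empty | queues: N=1 E=0 S=0 W=0
Step 4 [EW]: N:wait,E:empty,S:wait,W:empty | queues: N=1 E=0 S=0 W=0
Step 5 [EW]: N:wait,E:empty,S:wait,W:empty | queues: N=1 E=0 S=0 W=0
Step 6 [EW]: N:wait,E:empty,S:wait,W:empty | queues: N=1 E=0 S=0 W=0
Cars crossed by step 6: 3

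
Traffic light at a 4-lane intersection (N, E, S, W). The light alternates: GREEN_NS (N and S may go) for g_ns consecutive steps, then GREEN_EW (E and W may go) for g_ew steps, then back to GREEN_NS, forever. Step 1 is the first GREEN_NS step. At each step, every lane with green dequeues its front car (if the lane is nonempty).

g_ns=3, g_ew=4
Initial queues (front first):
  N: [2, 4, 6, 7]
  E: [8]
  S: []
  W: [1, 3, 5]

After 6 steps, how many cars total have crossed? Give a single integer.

Step 1 [NS]: N:car2-GO,E:wait,S:empty,W:wait | queues: N=3 E=1 S=0 W=3
Step 2 [NS]: N:car4-GO,E:wait,S:empty,W:wait | queues: N=2 E=1 S=0 W=3
Step 3 [NS]: N:car6-GO,E:wait,S:empty,W:wait | queues: N=1 E=1 S=0 W=3
Step 4 [EW]: N:wait,E:car8-GO,S:wait,W:car1-GO | queues: N=1 E=0 S=0 W=2
Step 5 [EW]: N:wait,E:empty,S:wait,W:car3-GO | queues: N=1 E=0 S=0 W=1
Step 6 [EW]: N:wait,E:empty,S:wait,W:car5-GO | queues: N=1 E=0 S=0 W=0
Cars crossed by step 6: 7

Answer: 7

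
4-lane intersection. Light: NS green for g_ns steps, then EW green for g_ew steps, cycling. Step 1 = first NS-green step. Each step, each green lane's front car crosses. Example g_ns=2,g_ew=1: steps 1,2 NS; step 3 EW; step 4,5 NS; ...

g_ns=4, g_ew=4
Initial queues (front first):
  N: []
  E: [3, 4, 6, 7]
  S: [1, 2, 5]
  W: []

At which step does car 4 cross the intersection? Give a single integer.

Step 1 [NS]: N:empty,E:wait,S:car1-GO,W:wait | queues: N=0 E=4 S=2 W=0
Step 2 [NS]: N:empty,E:wait,S:car2-GO,W:wait | queues: N=0 E=4 S=1 W=0
Step 3 [NS]: N:empty,E:wait,S:car5-GO,W:wait | queues: N=0 E=4 S=0 W=0
Step 4 [NS]: N:empty,E:wait,S:empty,W:wait | queues: N=0 E=4 S=0 W=0
Step 5 [EW]: N:wait,E:car3-GO,S:wait,W:empty | queues: N=0 E=3 S=0 W=0
Step 6 [EW]: N:wait,E:car4-GO,S:wait,W:empty | queues: N=0 E=2 S=0 W=0
Step 7 [EW]: N:wait,E:car6-GO,S:wait,W:empty | queues: N=0 E=1 S=0 W=0
Step 8 [EW]: N:wait,E:car7-GO,S:wait,W:empty | queues: N=0 E=0 S=0 W=0
Car 4 crosses at step 6

6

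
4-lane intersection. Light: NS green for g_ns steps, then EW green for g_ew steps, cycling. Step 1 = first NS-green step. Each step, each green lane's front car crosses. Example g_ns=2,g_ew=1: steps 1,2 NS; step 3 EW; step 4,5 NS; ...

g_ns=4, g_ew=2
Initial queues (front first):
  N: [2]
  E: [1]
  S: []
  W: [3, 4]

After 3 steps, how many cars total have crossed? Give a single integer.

Answer: 1

Derivation:
Step 1 [NS]: N:car2-GO,E:wait,S:empty,W:wait | queues: N=0 E=1 S=0 W=2
Step 2 [NS]: N:empty,E:wait,S:empty,W:wait | queues: N=0 E=1 S=0 W=2
Step 3 [NS]: N:empty,E:wait,S:empty,W:wait | queues: N=0 E=1 S=0 W=2
Cars crossed by step 3: 1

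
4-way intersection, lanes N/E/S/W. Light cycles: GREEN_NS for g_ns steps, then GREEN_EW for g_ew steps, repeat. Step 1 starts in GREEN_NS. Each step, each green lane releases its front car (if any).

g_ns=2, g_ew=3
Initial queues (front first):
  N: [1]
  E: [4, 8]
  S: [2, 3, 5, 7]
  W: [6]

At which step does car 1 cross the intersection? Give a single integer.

Step 1 [NS]: N:car1-GO,E:wait,S:car2-GO,W:wait | queues: N=0 E=2 S=3 W=1
Step 2 [NS]: N:empty,E:wait,S:car3-GO,W:wait | queues: N=0 E=2 S=2 W=1
Step 3 [EW]: N:wait,E:car4-GO,S:wait,W:car6-GO | queues: N=0 E=1 S=2 W=0
Step 4 [EW]: N:wait,E:car8-GO,S:wait,W:empty | queues: N=0 E=0 S=2 W=0
Step 5 [EW]: N:wait,E:empty,S:wait,W:empty | queues: N=0 E=0 S=2 W=0
Step 6 [NS]: N:empty,E:wait,S:car5-GO,W:wait | queues: N=0 E=0 S=1 W=0
Step 7 [NS]: N:empty,E:wait,S:car7-GO,W:wait | queues: N=0 E=0 S=0 W=0
Car 1 crosses at step 1

1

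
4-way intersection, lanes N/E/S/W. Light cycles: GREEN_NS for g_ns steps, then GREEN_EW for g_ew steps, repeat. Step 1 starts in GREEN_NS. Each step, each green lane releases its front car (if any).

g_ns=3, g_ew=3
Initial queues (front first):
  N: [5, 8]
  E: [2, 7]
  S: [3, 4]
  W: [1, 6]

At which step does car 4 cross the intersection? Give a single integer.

Step 1 [NS]: N:car5-GO,E:wait,S:car3-GO,W:wait | queues: N=1 E=2 S=1 W=2
Step 2 [NS]: N:car8-GO,E:wait,S:car4-GO,W:wait | queues: N=0 E=2 S=0 W=2
Step 3 [NS]: N:empty,E:wait,S:empty,W:wait | queues: N=0 E=2 S=0 W=2
Step 4 [EW]: N:wait,E:car2-GO,S:wait,W:car1-GO | queues: N=0 E=1 S=0 W=1
Step 5 [EW]: N:wait,E:car7-GO,S:wait,W:car6-GO | queues: N=0 E=0 S=0 W=0
Car 4 crosses at step 2

2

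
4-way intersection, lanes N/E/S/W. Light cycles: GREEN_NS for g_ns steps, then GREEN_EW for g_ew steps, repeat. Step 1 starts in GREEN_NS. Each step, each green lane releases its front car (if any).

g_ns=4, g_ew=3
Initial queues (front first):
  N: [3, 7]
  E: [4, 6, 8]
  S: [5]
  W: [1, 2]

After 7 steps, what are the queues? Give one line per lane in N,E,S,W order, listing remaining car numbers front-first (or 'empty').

Step 1 [NS]: N:car3-GO,E:wait,S:car5-GO,W:wait | queues: N=1 E=3 S=0 W=2
Step 2 [NS]: N:car7-GO,E:wait,S:empty,W:wait | queues: N=0 E=3 S=0 W=2
Step 3 [NS]: N:empty,E:wait,S:empty,W:wait | queues: N=0 E=3 S=0 W=2
Step 4 [NS]: N:empty,E:wait,S:empty,W:wait | queues: N=0 E=3 S=0 W=2
Step 5 [EW]: N:wait,E:car4-GO,S:wait,W:car1-GO | queues: N=0 E=2 S=0 W=1
Step 6 [EW]: N:wait,E:car6-GO,S:wait,W:car2-GO | queues: N=0 E=1 S=0 W=0
Step 7 [EW]: N:wait,E:car8-GO,S:wait,W:empty | queues: N=0 E=0 S=0 W=0

N: empty
E: empty
S: empty
W: empty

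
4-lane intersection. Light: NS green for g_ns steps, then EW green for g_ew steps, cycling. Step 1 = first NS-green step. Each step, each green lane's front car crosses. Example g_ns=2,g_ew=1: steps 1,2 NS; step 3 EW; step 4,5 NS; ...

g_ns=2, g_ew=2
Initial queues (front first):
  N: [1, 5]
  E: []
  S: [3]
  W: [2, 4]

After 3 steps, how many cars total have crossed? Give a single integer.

Step 1 [NS]: N:car1-GO,E:wait,S:car3-GO,W:wait | queues: N=1 E=0 S=0 W=2
Step 2 [NS]: N:car5-GO,E:wait,S:empty,W:wait | queues: N=0 E=0 S=0 W=2
Step 3 [EW]: N:wait,E:empty,S:wait,W:car2-GO | queues: N=0 E=0 S=0 W=1
Cars crossed by step 3: 4

Answer: 4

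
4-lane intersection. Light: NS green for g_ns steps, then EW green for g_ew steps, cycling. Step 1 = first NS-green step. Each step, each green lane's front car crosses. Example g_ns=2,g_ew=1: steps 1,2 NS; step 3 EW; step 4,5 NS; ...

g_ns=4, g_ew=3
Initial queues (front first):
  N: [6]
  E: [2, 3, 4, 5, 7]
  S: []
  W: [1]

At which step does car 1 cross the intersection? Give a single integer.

Step 1 [NS]: N:car6-GO,E:wait,S:empty,W:wait | queues: N=0 E=5 S=0 W=1
Step 2 [NS]: N:empty,E:wait,S:empty,W:wait | queues: N=0 E=5 S=0 W=1
Step 3 [NS]: N:empty,E:wait,S:empty,W:wait | queues: N=0 E=5 S=0 W=1
Step 4 [NS]: N:empty,E:wait,S:empty,W:wait | queues: N=0 E=5 S=0 W=1
Step 5 [EW]: N:wait,E:car2-GO,S:wait,W:car1-GO | queues: N=0 E=4 S=0 W=0
Step 6 [EW]: N:wait,E:car3-GO,S:wait,W:empty | queues: N=0 E=3 S=0 W=0
Step 7 [EW]: N:wait,E:car4-GO,S:wait,W:empty | queues: N=0 E=2 S=0 W=0
Step 8 [NS]: N:empty,E:wait,S:empty,W:wait | queues: N=0 E=2 S=0 W=0
Step 9 [NS]: N:empty,E:wait,S:empty,W:wait | queues: N=0 E=2 S=0 W=0
Step 10 [NS]: N:empty,E:wait,S:empty,W:wait | queues: N=0 E=2 S=0 W=0
Step 11 [NS]: N:empty,E:wait,S:empty,W:wait | queues: N=0 E=2 S=0 W=0
Step 12 [EW]: N:wait,E:car5-GO,S:wait,W:empty | queues: N=0 E=1 S=0 W=0
Step 13 [EW]: N:wait,E:car7-GO,S:wait,W:empty | queues: N=0 E=0 S=0 W=0
Car 1 crosses at step 5

5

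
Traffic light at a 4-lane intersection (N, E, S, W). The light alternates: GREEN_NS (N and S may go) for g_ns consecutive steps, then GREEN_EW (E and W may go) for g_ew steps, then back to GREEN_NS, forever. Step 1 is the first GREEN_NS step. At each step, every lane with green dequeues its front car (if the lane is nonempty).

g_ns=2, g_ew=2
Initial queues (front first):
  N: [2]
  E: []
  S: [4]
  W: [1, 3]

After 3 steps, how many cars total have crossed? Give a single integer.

Step 1 [NS]: N:car2-GO,E:wait,S:car4-GO,W:wait | queues: N=0 E=0 S=0 W=2
Step 2 [NS]: N:empty,E:wait,S:empty,W:wait | queues: N=0 E=0 S=0 W=2
Step 3 [EW]: N:wait,E:empty,S:wait,W:car1-GO | queues: N=0 E=0 S=0 W=1
Cars crossed by step 3: 3

Answer: 3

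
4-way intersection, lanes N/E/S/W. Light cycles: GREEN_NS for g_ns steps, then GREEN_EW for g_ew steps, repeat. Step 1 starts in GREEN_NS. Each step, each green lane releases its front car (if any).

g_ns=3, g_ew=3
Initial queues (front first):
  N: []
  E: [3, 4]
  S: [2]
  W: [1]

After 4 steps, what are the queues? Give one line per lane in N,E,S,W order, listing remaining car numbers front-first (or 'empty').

Step 1 [NS]: N:empty,E:wait,S:car2-GO,W:wait | queues: N=0 E=2 S=0 W=1
Step 2 [NS]: N:empty,E:wait,S:empty,W:wait | queues: N=0 E=2 S=0 W=1
Step 3 [NS]: N:empty,E:wait,S:empty,W:wait | queues: N=0 E=2 S=0 W=1
Step 4 [EW]: N:wait,E:car3-GO,S:wait,W:car1-GO | queues: N=0 E=1 S=0 W=0

N: empty
E: 4
S: empty
W: empty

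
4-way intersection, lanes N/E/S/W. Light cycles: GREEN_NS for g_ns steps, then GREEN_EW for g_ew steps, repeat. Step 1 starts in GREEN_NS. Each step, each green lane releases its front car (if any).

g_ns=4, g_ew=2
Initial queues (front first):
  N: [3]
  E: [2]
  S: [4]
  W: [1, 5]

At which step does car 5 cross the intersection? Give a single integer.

Step 1 [NS]: N:car3-GO,E:wait,S:car4-GO,W:wait | queues: N=0 E=1 S=0 W=2
Step 2 [NS]: N:empty,E:wait,S:empty,W:wait | queues: N=0 E=1 S=0 W=2
Step 3 [NS]: N:empty,E:wait,S:empty,W:wait | queues: N=0 E=1 S=0 W=2
Step 4 [NS]: N:empty,E:wait,S:empty,W:wait | queues: N=0 E=1 S=0 W=2
Step 5 [EW]: N:wait,E:car2-GO,S:wait,W:car1-GO | queues: N=0 E=0 S=0 W=1
Step 6 [EW]: N:wait,E:empty,S:wait,W:car5-GO | queues: N=0 E=0 S=0 W=0
Car 5 crosses at step 6

6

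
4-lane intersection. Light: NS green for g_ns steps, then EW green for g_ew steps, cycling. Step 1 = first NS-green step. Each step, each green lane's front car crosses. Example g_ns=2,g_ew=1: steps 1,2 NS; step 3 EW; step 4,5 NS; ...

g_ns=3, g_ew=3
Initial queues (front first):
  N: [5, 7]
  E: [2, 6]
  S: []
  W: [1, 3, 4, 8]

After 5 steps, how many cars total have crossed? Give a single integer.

Answer: 6

Derivation:
Step 1 [NS]: N:car5-GO,E:wait,S:empty,W:wait | queues: N=1 E=2 S=0 W=4
Step 2 [NS]: N:car7-GO,E:wait,S:empty,W:wait | queues: N=0 E=2 S=0 W=4
Step 3 [NS]: N:empty,E:wait,S:empty,W:wait | queues: N=0 E=2 S=0 W=4
Step 4 [EW]: N:wait,E:car2-GO,S:wait,W:car1-GO | queues: N=0 E=1 S=0 W=3
Step 5 [EW]: N:wait,E:car6-GO,S:wait,W:car3-GO | queues: N=0 E=0 S=0 W=2
Cars crossed by step 5: 6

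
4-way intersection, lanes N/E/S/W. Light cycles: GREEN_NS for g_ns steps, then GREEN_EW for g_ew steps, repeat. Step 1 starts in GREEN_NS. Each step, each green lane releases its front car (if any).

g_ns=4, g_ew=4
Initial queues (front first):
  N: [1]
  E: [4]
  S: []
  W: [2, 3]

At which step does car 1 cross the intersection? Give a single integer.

Step 1 [NS]: N:car1-GO,E:wait,S:empty,W:wait | queues: N=0 E=1 S=0 W=2
Step 2 [NS]: N:empty,E:wait,S:empty,W:wait | queues: N=0 E=1 S=0 W=2
Step 3 [NS]: N:empty,E:wait,S:empty,W:wait | queues: N=0 E=1 S=0 W=2
Step 4 [NS]: N:empty,E:wait,S:empty,W:wait | queues: N=0 E=1 S=0 W=2
Step 5 [EW]: N:wait,E:car4-GO,S:wait,W:car2-GO | queues: N=0 E=0 S=0 W=1
Step 6 [EW]: N:wait,E:empty,S:wait,W:car3-GO | queues: N=0 E=0 S=0 W=0
Car 1 crosses at step 1

1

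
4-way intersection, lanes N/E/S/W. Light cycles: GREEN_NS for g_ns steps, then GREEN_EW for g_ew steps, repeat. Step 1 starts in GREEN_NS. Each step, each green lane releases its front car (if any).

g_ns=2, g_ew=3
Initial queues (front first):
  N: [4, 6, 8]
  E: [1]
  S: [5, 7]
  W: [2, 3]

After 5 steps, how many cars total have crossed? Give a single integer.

Answer: 7

Derivation:
Step 1 [NS]: N:car4-GO,E:wait,S:car5-GO,W:wait | queues: N=2 E=1 S=1 W=2
Step 2 [NS]: N:car6-GO,E:wait,S:car7-GO,W:wait | queues: N=1 E=1 S=0 W=2
Step 3 [EW]: N:wait,E:car1-GO,S:wait,W:car2-GO | queues: N=1 E=0 S=0 W=1
Step 4 [EW]: N:wait,E:empty,S:wait,W:car3-GO | queues: N=1 E=0 S=0 W=0
Step 5 [EW]: N:wait,E:empty,S:wait,W:empty | queues: N=1 E=0 S=0 W=0
Cars crossed by step 5: 7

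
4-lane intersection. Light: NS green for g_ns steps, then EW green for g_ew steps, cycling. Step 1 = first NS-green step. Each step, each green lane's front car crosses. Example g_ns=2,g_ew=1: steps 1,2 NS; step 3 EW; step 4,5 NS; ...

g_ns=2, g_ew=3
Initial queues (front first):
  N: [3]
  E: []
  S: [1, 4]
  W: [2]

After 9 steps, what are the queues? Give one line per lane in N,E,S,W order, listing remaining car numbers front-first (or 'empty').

Step 1 [NS]: N:car3-GO,E:wait,S:car1-GO,W:wait | queues: N=0 E=0 S=1 W=1
Step 2 [NS]: N:empty,E:wait,S:car4-GO,W:wait | queues: N=0 E=0 S=0 W=1
Step 3 [EW]: N:wait,E:empty,S:wait,W:car2-GO | queues: N=0 E=0 S=0 W=0

N: empty
E: empty
S: empty
W: empty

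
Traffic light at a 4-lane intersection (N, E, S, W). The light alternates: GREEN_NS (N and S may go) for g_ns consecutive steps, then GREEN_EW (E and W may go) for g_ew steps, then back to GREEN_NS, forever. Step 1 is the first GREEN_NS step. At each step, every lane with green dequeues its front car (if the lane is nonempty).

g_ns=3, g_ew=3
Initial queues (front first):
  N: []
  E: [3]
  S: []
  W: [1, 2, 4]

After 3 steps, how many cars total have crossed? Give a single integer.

Answer: 0

Derivation:
Step 1 [NS]: N:empty,E:wait,S:empty,W:wait | queues: N=0 E=1 S=0 W=3
Step 2 [NS]: N:empty,E:wait,S:empty,W:wait | queues: N=0 E=1 S=0 W=3
Step 3 [NS]: N:empty,E:wait,S:empty,W:wait | queues: N=0 E=1 S=0 W=3
Cars crossed by step 3: 0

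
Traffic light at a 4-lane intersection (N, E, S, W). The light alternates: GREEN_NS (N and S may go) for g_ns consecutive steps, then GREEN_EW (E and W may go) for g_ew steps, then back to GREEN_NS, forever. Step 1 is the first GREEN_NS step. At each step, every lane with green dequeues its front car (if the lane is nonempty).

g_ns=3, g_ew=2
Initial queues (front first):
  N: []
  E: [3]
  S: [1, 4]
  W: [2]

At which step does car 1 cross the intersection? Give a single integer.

Step 1 [NS]: N:empty,E:wait,S:car1-GO,W:wait | queues: N=0 E=1 S=1 W=1
Step 2 [NS]: N:empty,E:wait,S:car4-GO,W:wait | queues: N=0 E=1 S=0 W=1
Step 3 [NS]: N:empty,E:wait,S:empty,W:wait | queues: N=0 E=1 S=0 W=1
Step 4 [EW]: N:wait,E:car3-GO,S:wait,W:car2-GO | queues: N=0 E=0 S=0 W=0
Car 1 crosses at step 1

1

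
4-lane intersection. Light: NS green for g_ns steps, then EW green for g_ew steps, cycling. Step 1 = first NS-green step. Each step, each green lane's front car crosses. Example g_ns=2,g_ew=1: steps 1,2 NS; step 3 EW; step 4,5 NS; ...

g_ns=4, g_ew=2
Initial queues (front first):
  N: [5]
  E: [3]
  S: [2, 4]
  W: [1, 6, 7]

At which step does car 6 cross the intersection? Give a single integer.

Step 1 [NS]: N:car5-GO,E:wait,S:car2-GO,W:wait | queues: N=0 E=1 S=1 W=3
Step 2 [NS]: N:empty,E:wait,S:car4-GO,W:wait | queues: N=0 E=1 S=0 W=3
Step 3 [NS]: N:empty,E:wait,S:empty,W:wait | queues: N=0 E=1 S=0 W=3
Step 4 [NS]: N:empty,E:wait,S:empty,W:wait | queues: N=0 E=1 S=0 W=3
Step 5 [EW]: N:wait,E:car3-GO,S:wait,W:car1-GO | queues: N=0 E=0 S=0 W=2
Step 6 [EW]: N:wait,E:empty,S:wait,W:car6-GO | queues: N=0 E=0 S=0 W=1
Step 7 [NS]: N:empty,E:wait,S:empty,W:wait | queues: N=0 E=0 S=0 W=1
Step 8 [NS]: N:empty,E:wait,S:empty,W:wait | queues: N=0 E=0 S=0 W=1
Step 9 [NS]: N:empty,E:wait,S:empty,W:wait | queues: N=0 E=0 S=0 W=1
Step 10 [NS]: N:empty,E:wait,S:empty,W:wait | queues: N=0 E=0 S=0 W=1
Step 11 [EW]: N:wait,E:empty,S:wait,W:car7-GO | queues: N=0 E=0 S=0 W=0
Car 6 crosses at step 6

6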